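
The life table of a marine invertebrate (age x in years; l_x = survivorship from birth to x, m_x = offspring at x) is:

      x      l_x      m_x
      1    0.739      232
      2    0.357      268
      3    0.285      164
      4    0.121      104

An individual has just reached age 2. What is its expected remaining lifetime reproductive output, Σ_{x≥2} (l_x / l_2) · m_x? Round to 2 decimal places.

l_2 = 0.357. Conditional survival from age 2 to x is l_x / l_2.
  x=2: (0.357/0.357) × 268 = 268.0000
  x=3: (0.285/0.357) × 164 = 130.9244
  x=4: (0.121/0.357) × 104 = 35.2493
Sum = 268.0000 + 130.9244 + 35.2493 = 434.1737

434.17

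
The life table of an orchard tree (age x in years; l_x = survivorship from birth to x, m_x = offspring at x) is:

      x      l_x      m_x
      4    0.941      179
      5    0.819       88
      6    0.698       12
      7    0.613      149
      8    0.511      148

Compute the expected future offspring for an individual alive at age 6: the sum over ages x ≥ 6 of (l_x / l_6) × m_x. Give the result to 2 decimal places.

l_6 = 0.698. Conditional survival from age 6 to x is l_x / l_6.
  x=6: (0.698/0.698) × 12 = 12.0000
  x=7: (0.613/0.698) × 149 = 130.8553
  x=8: (0.511/0.698) × 148 = 108.3496
Sum = 12.0000 + 130.8553 + 108.3496 = 251.2049

251.20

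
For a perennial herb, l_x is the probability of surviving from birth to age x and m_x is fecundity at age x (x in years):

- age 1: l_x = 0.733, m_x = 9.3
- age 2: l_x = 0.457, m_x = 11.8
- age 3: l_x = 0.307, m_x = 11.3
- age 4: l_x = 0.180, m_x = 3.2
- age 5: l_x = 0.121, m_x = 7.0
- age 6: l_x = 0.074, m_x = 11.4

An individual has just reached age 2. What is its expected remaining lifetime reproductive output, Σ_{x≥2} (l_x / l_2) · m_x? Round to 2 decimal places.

24.35

l_2 = 0.457. Conditional survival from age 2 to x is l_x / l_2.
  x=2: (0.457/0.457) × 11.8 = 11.8000
  x=3: (0.307/0.457) × 11.3 = 7.5910
  x=4: (0.180/0.457) × 3.2 = 1.2604
  x=5: (0.121/0.457) × 7.0 = 1.8534
  x=6: (0.074/0.457) × 11.4 = 1.8460
Sum = 11.8000 + 7.5910 + 1.2604 + 1.8534 + 1.8460 = 24.3508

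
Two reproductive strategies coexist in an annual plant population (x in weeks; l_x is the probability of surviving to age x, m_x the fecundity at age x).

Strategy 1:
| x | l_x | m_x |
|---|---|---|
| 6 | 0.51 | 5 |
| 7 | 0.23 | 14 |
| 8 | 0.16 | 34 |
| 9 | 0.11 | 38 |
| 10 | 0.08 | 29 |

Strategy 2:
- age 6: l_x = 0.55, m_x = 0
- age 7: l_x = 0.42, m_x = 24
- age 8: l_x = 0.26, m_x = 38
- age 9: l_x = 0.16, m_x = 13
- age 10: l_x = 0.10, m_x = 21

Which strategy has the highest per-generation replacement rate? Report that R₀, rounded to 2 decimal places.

24.14

Strategy 1: R₀ = 0.51×5 + 0.23×14 + 0.16×34 + 0.11×38 + 0.08×29 = 17.7100
Strategy 2: R₀ = 0.55×0 + 0.42×24 + 0.26×38 + 0.16×13 + 0.10×21 = 24.1400
Highest R₀: strategy 2 with 24.1400.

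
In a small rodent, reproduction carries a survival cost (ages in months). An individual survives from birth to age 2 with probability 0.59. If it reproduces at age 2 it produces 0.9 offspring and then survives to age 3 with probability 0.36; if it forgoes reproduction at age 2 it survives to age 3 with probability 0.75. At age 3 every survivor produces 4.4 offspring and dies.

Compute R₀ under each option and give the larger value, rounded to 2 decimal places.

1.95

breed at age 2: R₀ = 0.59 × (0.9 + 0.36 × 4.4) = 0.59 × 2.4840 = 1.4656
delay to age 3: R₀ = 0.59 × (0.75 × 4.4) = 0.59 × 3.3000 = 1.9470
Higher: delay to age 3 (1.9470).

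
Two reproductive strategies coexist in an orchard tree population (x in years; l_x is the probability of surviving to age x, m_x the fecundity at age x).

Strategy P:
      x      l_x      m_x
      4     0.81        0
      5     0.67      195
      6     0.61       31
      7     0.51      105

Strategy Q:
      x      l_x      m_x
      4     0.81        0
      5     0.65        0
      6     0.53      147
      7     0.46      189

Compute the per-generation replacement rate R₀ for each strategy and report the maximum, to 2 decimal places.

203.11

Strategy P: R₀ = 0.81×0 + 0.67×195 + 0.61×31 + 0.51×105 = 203.1100
Strategy Q: R₀ = 0.81×0 + 0.65×0 + 0.53×147 + 0.46×189 = 164.8500
Highest R₀: strategy P with 203.1100.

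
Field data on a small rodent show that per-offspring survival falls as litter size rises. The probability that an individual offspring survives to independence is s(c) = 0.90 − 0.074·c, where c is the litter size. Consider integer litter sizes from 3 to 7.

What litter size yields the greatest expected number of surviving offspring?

Expected surviving offspring = c × s(c):
  c=3: 3 × 0.678 = 2.034
  c=4: 4 × 0.604 = 2.416
  c=5: 5 × 0.530 = 2.650
  c=6: 6 × 0.456 = 2.736
  c=7: 7 × 0.382 = 2.674
Maximum at c = 6 (2.736 surviving offspring).

6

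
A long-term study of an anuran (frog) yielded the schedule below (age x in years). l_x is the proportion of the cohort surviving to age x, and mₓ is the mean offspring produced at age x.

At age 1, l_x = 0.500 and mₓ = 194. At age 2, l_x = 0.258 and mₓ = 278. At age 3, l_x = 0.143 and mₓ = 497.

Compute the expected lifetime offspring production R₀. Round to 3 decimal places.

239.795

R₀ = Σ l_x mₓ:
  age 1: 0.500 × 194 = 97.0000
  age 2: 0.258 × 278 = 71.7240
  age 3: 0.143 × 497 = 71.0710
R₀ = 97.0000 + 71.7240 + 71.0710 = 239.7950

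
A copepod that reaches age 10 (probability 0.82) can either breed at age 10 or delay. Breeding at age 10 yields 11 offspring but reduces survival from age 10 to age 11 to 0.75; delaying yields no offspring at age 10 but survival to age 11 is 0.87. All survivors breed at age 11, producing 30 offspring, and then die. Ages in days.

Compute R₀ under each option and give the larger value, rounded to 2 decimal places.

breed at age 10: R₀ = 0.82 × (11 + 0.75 × 30) = 0.82 × 33.5000 = 27.4700
delay to age 11: R₀ = 0.82 × (0.87 × 30) = 0.82 × 26.1000 = 21.4020
Higher: breed at age 10 (27.4700).

27.47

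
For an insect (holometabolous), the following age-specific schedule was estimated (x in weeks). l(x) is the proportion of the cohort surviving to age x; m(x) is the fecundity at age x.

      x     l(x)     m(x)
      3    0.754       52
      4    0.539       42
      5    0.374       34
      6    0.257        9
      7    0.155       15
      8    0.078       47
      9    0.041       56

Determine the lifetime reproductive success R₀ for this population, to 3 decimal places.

R₀ = Σ l(x) m(x):
  age 3: 0.754 × 52 = 39.2080
  age 4: 0.539 × 42 = 22.6380
  age 5: 0.374 × 34 = 12.7160
  age 6: 0.257 × 9 = 2.3130
  age 7: 0.155 × 15 = 2.3250
  age 8: 0.078 × 47 = 3.6660
  age 9: 0.041 × 56 = 2.2960
R₀ = 39.2080 + 22.6380 + 12.7160 + 2.3130 + 2.3250 + 3.6660 + 2.2960 = 85.1620

85.162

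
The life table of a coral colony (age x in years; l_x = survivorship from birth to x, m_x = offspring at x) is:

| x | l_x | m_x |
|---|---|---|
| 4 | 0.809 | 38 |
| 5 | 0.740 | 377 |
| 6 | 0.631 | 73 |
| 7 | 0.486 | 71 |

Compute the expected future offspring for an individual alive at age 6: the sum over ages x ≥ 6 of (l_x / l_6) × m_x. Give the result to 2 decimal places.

l_6 = 0.631. Conditional survival from age 6 to x is l_x / l_6.
  x=6: (0.631/0.631) × 73 = 73.0000
  x=7: (0.486/0.631) × 71 = 54.6846
Sum = 73.0000 + 54.6846 = 127.6846

127.68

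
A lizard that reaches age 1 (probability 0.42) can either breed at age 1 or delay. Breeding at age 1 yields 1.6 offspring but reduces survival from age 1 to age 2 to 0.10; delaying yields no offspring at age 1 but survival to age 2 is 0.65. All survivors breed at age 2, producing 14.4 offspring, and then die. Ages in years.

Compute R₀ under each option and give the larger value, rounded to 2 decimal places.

3.93

breed at age 1: R₀ = 0.42 × (1.6 + 0.10 × 14.4) = 0.42 × 3.0400 = 1.2768
delay to age 2: R₀ = 0.42 × (0.65 × 14.4) = 0.42 × 9.3600 = 3.9312
Higher: delay to age 2 (3.9312).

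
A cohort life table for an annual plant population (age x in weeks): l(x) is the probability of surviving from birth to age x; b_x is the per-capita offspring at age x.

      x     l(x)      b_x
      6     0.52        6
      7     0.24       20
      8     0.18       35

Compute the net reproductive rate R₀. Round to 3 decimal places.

R₀ = Σ l(x) b_x:
  age 6: 0.52 × 6 = 3.1200
  age 7: 0.24 × 20 = 4.8000
  age 8: 0.18 × 35 = 6.3000
R₀ = 3.1200 + 4.8000 + 6.3000 = 14.2200

14.220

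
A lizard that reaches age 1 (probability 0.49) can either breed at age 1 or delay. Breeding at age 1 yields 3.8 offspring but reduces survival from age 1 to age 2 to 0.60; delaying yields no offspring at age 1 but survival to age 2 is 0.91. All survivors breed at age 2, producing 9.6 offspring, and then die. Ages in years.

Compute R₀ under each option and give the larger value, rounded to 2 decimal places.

4.68

breed at age 1: R₀ = 0.49 × (3.8 + 0.60 × 9.6) = 0.49 × 9.5600 = 4.6844
delay to age 2: R₀ = 0.49 × (0.91 × 9.6) = 0.49 × 8.7360 = 4.2806
Higher: breed at age 1 (4.6844).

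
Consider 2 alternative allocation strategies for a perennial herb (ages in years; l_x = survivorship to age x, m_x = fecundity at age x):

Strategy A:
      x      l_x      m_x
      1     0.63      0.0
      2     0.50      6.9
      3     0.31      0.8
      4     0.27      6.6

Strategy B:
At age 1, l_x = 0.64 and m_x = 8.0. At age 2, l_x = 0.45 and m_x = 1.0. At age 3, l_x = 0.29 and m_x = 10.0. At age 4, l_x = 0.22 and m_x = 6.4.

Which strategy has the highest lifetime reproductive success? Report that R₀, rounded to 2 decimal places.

9.88

Strategy A: R₀ = 0.63×0.0 + 0.50×6.9 + 0.31×0.8 + 0.27×6.6 = 5.4800
Strategy B: R₀ = 0.64×8.0 + 0.45×1.0 + 0.29×10.0 + 0.22×6.4 = 9.8780
Highest R₀: strategy B with 9.8780.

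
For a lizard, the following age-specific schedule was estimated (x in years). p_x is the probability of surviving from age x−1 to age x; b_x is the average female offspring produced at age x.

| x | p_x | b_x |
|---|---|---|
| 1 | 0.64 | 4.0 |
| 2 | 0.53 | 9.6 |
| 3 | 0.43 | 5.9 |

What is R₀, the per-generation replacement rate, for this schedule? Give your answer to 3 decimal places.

6.677

Survivorship from birth: l_x = p_1·p_2·…·p_x.
  l_1 = 0.64000
  l_2 = 0.33920
  l_3 = 0.14586
R₀ = Σ l_x b_x:
  age 1: 0.64000 × 4.0 = 2.5600
  age 2: 0.33920 × 9.6 = 3.2563
  age 3: 0.14586 × 5.9 = 0.8606
R₀ = 2.5600 + 3.2563 + 0.8606 = 6.6769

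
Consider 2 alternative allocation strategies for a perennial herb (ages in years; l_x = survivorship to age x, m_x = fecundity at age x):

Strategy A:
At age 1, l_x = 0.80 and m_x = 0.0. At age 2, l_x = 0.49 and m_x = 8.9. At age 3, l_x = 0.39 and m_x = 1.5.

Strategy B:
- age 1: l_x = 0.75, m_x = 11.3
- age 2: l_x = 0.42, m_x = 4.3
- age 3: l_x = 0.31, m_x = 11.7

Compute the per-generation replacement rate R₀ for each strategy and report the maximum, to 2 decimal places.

Strategy A: R₀ = 0.80×0.0 + 0.49×8.9 + 0.39×1.5 = 4.9460
Strategy B: R₀ = 0.75×11.3 + 0.42×4.3 + 0.31×11.7 = 13.9080
Highest R₀: strategy B with 13.9080.

13.91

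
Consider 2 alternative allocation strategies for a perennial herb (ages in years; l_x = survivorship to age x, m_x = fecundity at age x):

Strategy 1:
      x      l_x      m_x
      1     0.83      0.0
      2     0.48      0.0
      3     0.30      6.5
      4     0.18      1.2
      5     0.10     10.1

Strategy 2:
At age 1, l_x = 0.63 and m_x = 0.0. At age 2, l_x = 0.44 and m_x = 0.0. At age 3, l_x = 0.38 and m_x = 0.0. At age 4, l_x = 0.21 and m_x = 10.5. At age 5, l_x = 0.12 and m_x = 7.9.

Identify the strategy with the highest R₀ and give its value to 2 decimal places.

3.18

Strategy 1: R₀ = 0.83×0.0 + 0.48×0.0 + 0.30×6.5 + 0.18×1.2 + 0.10×10.1 = 3.1760
Strategy 2: R₀ = 0.63×0.0 + 0.44×0.0 + 0.38×0.0 + 0.21×10.5 + 0.12×7.9 = 3.1530
Highest R₀: strategy 1 with 3.1760.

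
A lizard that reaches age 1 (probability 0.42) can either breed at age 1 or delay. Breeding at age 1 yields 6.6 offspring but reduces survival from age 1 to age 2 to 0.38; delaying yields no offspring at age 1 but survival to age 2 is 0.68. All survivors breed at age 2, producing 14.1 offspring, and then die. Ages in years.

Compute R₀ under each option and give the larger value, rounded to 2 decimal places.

breed at age 1: R₀ = 0.42 × (6.6 + 0.38 × 14.1) = 0.42 × 11.9580 = 5.0224
delay to age 2: R₀ = 0.42 × (0.68 × 14.1) = 0.42 × 9.5880 = 4.0270
Higher: breed at age 1 (5.0224).

5.02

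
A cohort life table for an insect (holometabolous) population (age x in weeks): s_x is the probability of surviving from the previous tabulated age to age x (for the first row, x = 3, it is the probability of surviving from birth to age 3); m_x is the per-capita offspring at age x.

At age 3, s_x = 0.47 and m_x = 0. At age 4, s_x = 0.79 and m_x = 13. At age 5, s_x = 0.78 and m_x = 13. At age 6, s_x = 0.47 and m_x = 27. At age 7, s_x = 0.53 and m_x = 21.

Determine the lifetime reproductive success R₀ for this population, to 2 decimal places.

Survivorship from birth: l_x = s_3·s_4·…·s_x.
  l_3 = 0.47000
  l_4 = 0.37130
  l_5 = 0.28961
  l_6 = 0.13612
  l_7 = 0.07214
R₀ = Σ l_x m_x:
  age 3: 0.47000 × 0 = 0.0000
  age 4: 0.37130 × 13 = 4.8269
  age 5: 0.28961 × 13 = 3.7649
  age 6: 0.13612 × 27 = 3.6752
  age 7: 0.07214 × 21 = 1.5149
R₀ = 0.0000 + 4.8269 + 3.7649 + 3.6752 + 1.5149 = 13.7820

13.78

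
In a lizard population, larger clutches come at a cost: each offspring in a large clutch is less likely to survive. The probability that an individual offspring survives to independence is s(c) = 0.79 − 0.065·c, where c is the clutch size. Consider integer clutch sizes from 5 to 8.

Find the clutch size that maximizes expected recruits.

Expected recruits = c × s(c):
  c=5: 5 × 0.465 = 2.325
  c=6: 6 × 0.400 = 2.400
  c=7: 7 × 0.335 = 2.345
  c=8: 8 × 0.270 = 2.160
Maximum at c = 6 (2.400 recruits).

6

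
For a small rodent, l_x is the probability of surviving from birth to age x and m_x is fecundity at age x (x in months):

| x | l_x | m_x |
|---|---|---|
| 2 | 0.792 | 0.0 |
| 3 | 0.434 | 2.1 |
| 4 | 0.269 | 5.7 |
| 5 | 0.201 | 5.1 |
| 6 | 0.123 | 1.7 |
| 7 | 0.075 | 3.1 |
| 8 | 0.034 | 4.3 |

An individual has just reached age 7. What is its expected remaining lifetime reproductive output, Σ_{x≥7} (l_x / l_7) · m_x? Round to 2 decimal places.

5.05

l_7 = 0.075. Conditional survival from age 7 to x is l_x / l_7.
  x=7: (0.075/0.075) × 3.1 = 3.1000
  x=8: (0.034/0.075) × 4.3 = 1.9493
Sum = 3.1000 + 1.9493 = 5.0493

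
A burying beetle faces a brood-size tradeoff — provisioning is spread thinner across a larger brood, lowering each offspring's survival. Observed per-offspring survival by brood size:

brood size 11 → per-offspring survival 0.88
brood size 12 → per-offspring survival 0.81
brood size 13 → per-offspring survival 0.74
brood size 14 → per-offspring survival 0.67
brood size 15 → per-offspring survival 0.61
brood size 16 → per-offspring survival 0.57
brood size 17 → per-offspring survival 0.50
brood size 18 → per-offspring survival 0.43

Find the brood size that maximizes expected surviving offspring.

Expected surviving offspring = c × s(c):
  c=11: 11 × 0.88 = 9.680
  c=12: 12 × 0.81 = 9.720
  c=13: 13 × 0.74 = 9.620
  c=14: 14 × 0.67 = 9.380
  c=15: 15 × 0.61 = 9.150
  c=16: 16 × 0.57 = 9.120
  c=17: 17 × 0.50 = 8.500
  c=18: 18 × 0.43 = 7.740
Maximum at c = 12 (9.720 surviving offspring).

12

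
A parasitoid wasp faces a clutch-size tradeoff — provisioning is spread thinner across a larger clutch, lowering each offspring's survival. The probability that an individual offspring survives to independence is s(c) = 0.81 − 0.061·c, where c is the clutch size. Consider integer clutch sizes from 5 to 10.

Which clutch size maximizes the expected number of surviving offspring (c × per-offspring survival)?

7

Expected surviving offspring = c × s(c):
  c=5: 5 × 0.505 = 2.525
  c=6: 6 × 0.444 = 2.664
  c=7: 7 × 0.383 = 2.681
  c=8: 8 × 0.322 = 2.576
  c=9: 9 × 0.261 = 2.349
  c=10: 10 × 0.200 = 2.000
Maximum at c = 7 (2.681 surviving offspring).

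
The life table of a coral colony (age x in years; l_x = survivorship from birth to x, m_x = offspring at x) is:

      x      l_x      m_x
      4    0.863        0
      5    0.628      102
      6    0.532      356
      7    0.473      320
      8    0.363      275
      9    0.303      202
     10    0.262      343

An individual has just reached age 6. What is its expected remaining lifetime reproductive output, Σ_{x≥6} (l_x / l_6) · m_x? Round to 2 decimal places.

1112.12

l_6 = 0.532. Conditional survival from age 6 to x is l_x / l_6.
  x=6: (0.532/0.532) × 356 = 356.0000
  x=7: (0.473/0.532) × 320 = 284.5113
  x=8: (0.363/0.532) × 275 = 187.6410
  x=9: (0.303/0.532) × 202 = 115.0489
  x=10: (0.262/0.532) × 343 = 168.9211
Sum = 356.0000 + 284.5113 + 187.6410 + 115.0489 + 168.9211 = 1112.1222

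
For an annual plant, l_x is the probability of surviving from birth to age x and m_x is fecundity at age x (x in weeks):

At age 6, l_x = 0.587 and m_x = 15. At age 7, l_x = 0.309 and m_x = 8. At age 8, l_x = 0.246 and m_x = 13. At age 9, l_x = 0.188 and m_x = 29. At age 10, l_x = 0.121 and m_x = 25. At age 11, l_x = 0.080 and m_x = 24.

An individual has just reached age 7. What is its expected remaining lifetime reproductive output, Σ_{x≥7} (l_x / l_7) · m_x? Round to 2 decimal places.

l_7 = 0.309. Conditional survival from age 7 to x is l_x / l_7.
  x=7: (0.309/0.309) × 8 = 8.0000
  x=8: (0.246/0.309) × 13 = 10.3495
  x=9: (0.188/0.309) × 29 = 17.6440
  x=10: (0.121/0.309) × 25 = 9.7896
  x=11: (0.080/0.309) × 24 = 6.2136
Sum = 8.0000 + 10.3495 + 17.6440 + 9.7896 + 6.2136 = 51.9968

52.00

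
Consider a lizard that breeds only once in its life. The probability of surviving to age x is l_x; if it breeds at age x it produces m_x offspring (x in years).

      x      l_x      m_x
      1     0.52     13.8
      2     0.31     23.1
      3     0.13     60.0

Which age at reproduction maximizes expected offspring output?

Expected offspring if breeding at age x = l_x × m_x:
  age 1: 0.52 × 13.8 = 7.176
  age 2: 0.31 × 23.1 = 7.161
  age 3: 0.13 × 60.0 = 7.800
Maximum at age 3 (7.800).

3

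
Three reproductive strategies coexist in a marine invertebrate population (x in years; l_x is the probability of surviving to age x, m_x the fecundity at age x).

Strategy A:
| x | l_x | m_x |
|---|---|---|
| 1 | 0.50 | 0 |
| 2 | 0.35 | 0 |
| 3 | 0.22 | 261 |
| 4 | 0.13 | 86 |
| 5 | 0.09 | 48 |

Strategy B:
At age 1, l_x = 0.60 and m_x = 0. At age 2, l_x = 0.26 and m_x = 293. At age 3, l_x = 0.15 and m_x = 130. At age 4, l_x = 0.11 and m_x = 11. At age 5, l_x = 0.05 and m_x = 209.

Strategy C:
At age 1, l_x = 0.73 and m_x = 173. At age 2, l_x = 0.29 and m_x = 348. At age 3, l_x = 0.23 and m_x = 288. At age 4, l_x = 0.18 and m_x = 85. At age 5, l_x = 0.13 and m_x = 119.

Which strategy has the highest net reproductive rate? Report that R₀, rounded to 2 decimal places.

324.22

Strategy A: R₀ = 0.50×0 + 0.35×0 + 0.22×261 + 0.13×86 + 0.09×48 = 72.9200
Strategy B: R₀ = 0.60×0 + 0.26×293 + 0.15×130 + 0.11×11 + 0.05×209 = 107.3400
Strategy C: R₀ = 0.73×173 + 0.29×348 + 0.23×288 + 0.18×85 + 0.13×119 = 324.2200
Highest R₀: strategy C with 324.2200.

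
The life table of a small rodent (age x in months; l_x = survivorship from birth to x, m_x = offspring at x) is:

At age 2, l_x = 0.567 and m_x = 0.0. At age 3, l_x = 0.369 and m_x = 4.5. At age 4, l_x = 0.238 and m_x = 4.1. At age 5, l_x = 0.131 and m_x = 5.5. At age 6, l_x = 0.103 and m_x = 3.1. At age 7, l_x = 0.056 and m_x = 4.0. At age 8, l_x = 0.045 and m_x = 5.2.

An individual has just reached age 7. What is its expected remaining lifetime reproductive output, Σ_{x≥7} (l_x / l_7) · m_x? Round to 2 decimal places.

8.18

l_7 = 0.056. Conditional survival from age 7 to x is l_x / l_7.
  x=7: (0.056/0.056) × 4.0 = 4.0000
  x=8: (0.045/0.056) × 5.2 = 4.1786
Sum = 4.0000 + 4.1786 = 8.1786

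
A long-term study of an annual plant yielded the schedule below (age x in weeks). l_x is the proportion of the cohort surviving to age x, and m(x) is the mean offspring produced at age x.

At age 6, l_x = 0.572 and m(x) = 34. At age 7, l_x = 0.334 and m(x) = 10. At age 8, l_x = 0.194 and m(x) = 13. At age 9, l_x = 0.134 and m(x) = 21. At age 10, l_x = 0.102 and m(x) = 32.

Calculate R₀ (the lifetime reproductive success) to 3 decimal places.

31.388

R₀ = Σ l_x m(x):
  age 6: 0.572 × 34 = 19.4480
  age 7: 0.334 × 10 = 3.3400
  age 8: 0.194 × 13 = 2.5220
  age 9: 0.134 × 21 = 2.8140
  age 10: 0.102 × 32 = 3.2640
R₀ = 19.4480 + 3.3400 + 2.5220 + 2.8140 + 3.2640 = 31.3880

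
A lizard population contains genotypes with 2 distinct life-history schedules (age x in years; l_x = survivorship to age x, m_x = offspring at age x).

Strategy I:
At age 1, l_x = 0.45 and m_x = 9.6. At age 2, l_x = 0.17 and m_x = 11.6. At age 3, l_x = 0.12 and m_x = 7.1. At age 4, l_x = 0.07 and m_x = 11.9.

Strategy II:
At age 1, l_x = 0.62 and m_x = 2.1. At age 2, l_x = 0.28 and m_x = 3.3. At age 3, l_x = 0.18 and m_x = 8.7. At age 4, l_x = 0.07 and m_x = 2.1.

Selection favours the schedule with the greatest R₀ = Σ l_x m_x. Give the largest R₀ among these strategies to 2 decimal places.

Strategy I: R₀ = 0.45×9.6 + 0.17×11.6 + 0.12×7.1 + 0.07×11.9 = 7.9770
Strategy II: R₀ = 0.62×2.1 + 0.28×3.3 + 0.18×8.7 + 0.07×2.1 = 3.9390
Highest R₀: strategy I with 7.9770.

7.98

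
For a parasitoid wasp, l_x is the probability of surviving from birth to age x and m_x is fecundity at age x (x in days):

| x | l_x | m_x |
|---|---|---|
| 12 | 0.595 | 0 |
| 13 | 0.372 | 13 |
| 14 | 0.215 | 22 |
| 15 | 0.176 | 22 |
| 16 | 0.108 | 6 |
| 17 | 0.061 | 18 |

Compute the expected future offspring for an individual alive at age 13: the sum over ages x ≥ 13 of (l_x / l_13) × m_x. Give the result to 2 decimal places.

l_13 = 0.372. Conditional survival from age 13 to x is l_x / l_13.
  x=13: (0.372/0.372) × 13 = 13.0000
  x=14: (0.215/0.372) × 22 = 12.7151
  x=15: (0.176/0.372) × 22 = 10.4086
  x=16: (0.108/0.372) × 6 = 1.7419
  x=17: (0.061/0.372) × 18 = 2.9516
Sum = 13.0000 + 12.7151 + 10.4086 + 1.7419 + 2.9516 = 40.8172

40.82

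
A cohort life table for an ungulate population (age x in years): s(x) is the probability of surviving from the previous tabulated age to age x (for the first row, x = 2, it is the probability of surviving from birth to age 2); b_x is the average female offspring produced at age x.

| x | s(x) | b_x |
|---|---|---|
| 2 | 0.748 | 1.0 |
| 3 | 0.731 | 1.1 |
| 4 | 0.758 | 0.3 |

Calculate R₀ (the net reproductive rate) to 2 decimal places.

Survivorship from birth: l_x = s_2·s_3·…·s_x.
  l_2 = 0.74800
  l_3 = 0.54679
  l_4 = 0.41447
R₀ = Σ l_x b_x:
  age 2: 0.74800 × 1.0 = 0.7480
  age 3: 0.54679 × 1.1 = 0.6015
  age 4: 0.41447 × 0.3 = 0.1243
R₀ = 0.7480 + 0.6015 + 0.1243 = 1.4738

1.47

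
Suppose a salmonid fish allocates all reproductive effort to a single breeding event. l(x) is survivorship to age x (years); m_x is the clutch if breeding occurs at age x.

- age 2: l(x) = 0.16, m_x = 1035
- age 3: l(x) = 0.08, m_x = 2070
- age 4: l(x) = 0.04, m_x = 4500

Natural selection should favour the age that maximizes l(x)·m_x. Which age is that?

4

Expected offspring if breeding at age x = l(x) × m_x:
  age 2: 0.16 × 1035 = 165.600
  age 3: 0.08 × 2070 = 165.600
  age 4: 0.04 × 4500 = 180.000
Maximum at age 4 (180.000).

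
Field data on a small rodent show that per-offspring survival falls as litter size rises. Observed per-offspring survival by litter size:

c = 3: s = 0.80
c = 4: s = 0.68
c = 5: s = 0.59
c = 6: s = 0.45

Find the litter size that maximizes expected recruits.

5

Expected recruits = c × s(c):
  c=3: 3 × 0.80 = 2.400
  c=4: 4 × 0.68 = 2.720
  c=5: 5 × 0.59 = 2.950
  c=6: 6 × 0.45 = 2.700
Maximum at c = 5 (2.950 recruits).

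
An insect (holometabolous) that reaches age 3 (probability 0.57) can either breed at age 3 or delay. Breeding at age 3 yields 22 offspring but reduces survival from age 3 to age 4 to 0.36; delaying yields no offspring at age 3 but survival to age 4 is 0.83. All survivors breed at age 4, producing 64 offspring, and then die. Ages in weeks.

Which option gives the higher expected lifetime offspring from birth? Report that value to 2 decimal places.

30.28

breed at age 3: R₀ = 0.57 × (22 + 0.36 × 64) = 0.57 × 45.0400 = 25.6728
delay to age 4: R₀ = 0.57 × (0.83 × 64) = 0.57 × 53.1200 = 30.2784
Higher: delay to age 4 (30.2784).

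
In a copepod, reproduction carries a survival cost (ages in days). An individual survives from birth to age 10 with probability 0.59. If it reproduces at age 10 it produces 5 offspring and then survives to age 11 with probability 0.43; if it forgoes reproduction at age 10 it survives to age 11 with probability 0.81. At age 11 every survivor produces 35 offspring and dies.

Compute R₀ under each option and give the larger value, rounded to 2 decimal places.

16.73

breed at age 10: R₀ = 0.59 × (5 + 0.43 × 35) = 0.59 × 20.0500 = 11.8295
delay to age 11: R₀ = 0.59 × (0.81 × 35) = 0.59 × 28.3500 = 16.7265
Higher: delay to age 11 (16.7265).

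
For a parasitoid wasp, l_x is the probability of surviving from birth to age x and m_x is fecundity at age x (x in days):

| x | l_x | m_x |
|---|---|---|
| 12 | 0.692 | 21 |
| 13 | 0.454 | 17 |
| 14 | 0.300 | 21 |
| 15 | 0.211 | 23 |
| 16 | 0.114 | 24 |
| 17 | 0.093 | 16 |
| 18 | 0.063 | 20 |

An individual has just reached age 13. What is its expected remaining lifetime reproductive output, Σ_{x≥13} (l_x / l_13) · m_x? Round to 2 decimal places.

l_13 = 0.454. Conditional survival from age 13 to x is l_x / l_13.
  x=13: (0.454/0.454) × 17 = 17.0000
  x=14: (0.300/0.454) × 21 = 13.8767
  x=15: (0.211/0.454) × 23 = 10.6894
  x=16: (0.114/0.454) × 24 = 6.0264
  x=17: (0.093/0.454) × 16 = 3.2775
  x=18: (0.063/0.454) × 20 = 2.7753
Sum = 17.0000 + 13.8767 + 10.6894 + 6.0264 + 3.2775 + 2.7753 = 53.6454

53.65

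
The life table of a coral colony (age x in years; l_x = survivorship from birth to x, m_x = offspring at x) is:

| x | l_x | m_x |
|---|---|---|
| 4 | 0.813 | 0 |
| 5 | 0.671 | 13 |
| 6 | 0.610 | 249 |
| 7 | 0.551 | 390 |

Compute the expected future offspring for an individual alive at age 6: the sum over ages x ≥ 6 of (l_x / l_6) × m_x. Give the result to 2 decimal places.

601.28

l_6 = 0.610. Conditional survival from age 6 to x is l_x / l_6.
  x=6: (0.610/0.610) × 249 = 249.0000
  x=7: (0.551/0.610) × 390 = 352.2787
Sum = 249.0000 + 352.2787 = 601.2787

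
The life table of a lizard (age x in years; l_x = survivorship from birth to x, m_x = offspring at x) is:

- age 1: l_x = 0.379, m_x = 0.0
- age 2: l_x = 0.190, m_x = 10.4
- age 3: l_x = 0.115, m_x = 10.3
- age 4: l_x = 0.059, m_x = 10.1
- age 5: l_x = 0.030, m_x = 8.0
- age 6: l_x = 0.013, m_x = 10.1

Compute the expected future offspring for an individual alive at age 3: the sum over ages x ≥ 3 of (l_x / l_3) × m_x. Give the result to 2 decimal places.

18.71

l_3 = 0.115. Conditional survival from age 3 to x is l_x / l_3.
  x=3: (0.115/0.115) × 10.3 = 10.3000
  x=4: (0.059/0.115) × 10.1 = 5.1817
  x=5: (0.030/0.115) × 8.0 = 2.0870
  x=6: (0.013/0.115) × 10.1 = 1.1417
Sum = 10.3000 + 5.1817 + 2.0870 + 1.1417 = 18.7104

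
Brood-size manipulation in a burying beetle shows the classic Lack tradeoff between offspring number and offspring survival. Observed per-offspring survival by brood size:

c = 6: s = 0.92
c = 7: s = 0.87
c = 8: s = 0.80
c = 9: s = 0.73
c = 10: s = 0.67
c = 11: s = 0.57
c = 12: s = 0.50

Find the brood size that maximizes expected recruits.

Expected recruits = c × s(c):
  c=6: 6 × 0.92 = 5.520
  c=7: 7 × 0.87 = 6.090
  c=8: 8 × 0.80 = 6.400
  c=9: 9 × 0.73 = 6.570
  c=10: 10 × 0.67 = 6.700
  c=11: 11 × 0.57 = 6.270
  c=12: 12 × 0.50 = 6.000
Maximum at c = 10 (6.700 recruits).

10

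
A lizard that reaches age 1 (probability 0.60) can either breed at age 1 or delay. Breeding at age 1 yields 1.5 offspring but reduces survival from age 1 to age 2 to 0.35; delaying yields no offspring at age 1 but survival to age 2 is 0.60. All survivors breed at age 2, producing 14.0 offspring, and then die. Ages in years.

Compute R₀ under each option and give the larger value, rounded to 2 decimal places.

5.04

breed at age 1: R₀ = 0.60 × (1.5 + 0.35 × 14.0) = 0.60 × 6.4000 = 3.8400
delay to age 2: R₀ = 0.60 × (0.60 × 14.0) = 0.60 × 8.4000 = 5.0400
Higher: delay to age 2 (5.0400).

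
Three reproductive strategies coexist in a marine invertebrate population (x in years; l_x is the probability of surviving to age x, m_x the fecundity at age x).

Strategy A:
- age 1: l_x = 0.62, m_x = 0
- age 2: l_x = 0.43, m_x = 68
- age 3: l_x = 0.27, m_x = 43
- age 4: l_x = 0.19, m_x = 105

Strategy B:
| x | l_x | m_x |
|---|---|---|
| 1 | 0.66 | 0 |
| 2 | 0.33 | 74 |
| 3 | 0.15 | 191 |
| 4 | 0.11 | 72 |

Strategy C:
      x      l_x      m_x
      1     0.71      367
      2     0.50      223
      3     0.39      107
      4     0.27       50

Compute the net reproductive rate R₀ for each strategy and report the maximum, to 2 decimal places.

427.30

Strategy A: R₀ = 0.62×0 + 0.43×68 + 0.27×43 + 0.19×105 = 60.8000
Strategy B: R₀ = 0.66×0 + 0.33×74 + 0.15×191 + 0.11×72 = 60.9900
Strategy C: R₀ = 0.71×367 + 0.50×223 + 0.39×107 + 0.27×50 = 427.3000
Highest R₀: strategy C with 427.3000.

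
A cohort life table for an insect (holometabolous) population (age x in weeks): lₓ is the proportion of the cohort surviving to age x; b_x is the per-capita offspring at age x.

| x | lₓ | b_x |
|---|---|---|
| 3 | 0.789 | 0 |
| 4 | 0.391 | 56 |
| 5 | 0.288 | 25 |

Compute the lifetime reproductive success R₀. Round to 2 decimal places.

R₀ = Σ lₓ b_x:
  age 3: 0.789 × 0 = 0.0000
  age 4: 0.391 × 56 = 21.8960
  age 5: 0.288 × 25 = 7.2000
R₀ = 0.0000 + 21.8960 + 7.2000 = 29.0960

29.10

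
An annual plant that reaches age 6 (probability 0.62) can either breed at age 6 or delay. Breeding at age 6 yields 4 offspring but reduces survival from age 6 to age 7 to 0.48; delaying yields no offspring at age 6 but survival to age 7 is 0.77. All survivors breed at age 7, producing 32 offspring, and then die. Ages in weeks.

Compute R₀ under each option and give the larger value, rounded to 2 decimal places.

15.28

breed at age 6: R₀ = 0.62 × (4 + 0.48 × 32) = 0.62 × 19.3600 = 12.0032
delay to age 7: R₀ = 0.62 × (0.77 × 32) = 0.62 × 24.6400 = 15.2768
Higher: delay to age 7 (15.2768).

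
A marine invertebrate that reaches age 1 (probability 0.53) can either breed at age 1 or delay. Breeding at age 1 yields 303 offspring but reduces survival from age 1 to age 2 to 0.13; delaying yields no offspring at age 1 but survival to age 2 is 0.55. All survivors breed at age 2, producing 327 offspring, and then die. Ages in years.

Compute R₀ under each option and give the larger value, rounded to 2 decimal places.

183.12

breed at age 1: R₀ = 0.53 × (303 + 0.13 × 327) = 0.53 × 345.5100 = 183.1203
delay to age 2: R₀ = 0.53 × (0.55 × 327) = 0.53 × 179.8500 = 95.3205
Higher: breed at age 1 (183.1203).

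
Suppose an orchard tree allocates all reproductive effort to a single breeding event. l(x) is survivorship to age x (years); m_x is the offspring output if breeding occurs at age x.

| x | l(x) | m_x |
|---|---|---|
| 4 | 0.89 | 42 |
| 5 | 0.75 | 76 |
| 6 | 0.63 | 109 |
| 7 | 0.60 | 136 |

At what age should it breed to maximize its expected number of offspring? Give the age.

Expected offspring if breeding at age x = l(x) × m_x:
  age 4: 0.89 × 42 = 37.380
  age 5: 0.75 × 76 = 57.000
  age 6: 0.63 × 109 = 68.670
  age 7: 0.60 × 136 = 81.600
Maximum at age 7 (81.600).

7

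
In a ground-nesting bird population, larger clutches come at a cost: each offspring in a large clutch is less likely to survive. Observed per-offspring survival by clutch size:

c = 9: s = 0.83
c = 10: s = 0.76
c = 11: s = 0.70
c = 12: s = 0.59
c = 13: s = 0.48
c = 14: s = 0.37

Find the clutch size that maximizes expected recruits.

11

Expected recruits = c × s(c):
  c=9: 9 × 0.83 = 7.470
  c=10: 10 × 0.76 = 7.600
  c=11: 11 × 0.70 = 7.700
  c=12: 12 × 0.59 = 7.080
  c=13: 13 × 0.48 = 6.240
  c=14: 14 × 0.37 = 5.180
Maximum at c = 11 (7.700 recruits).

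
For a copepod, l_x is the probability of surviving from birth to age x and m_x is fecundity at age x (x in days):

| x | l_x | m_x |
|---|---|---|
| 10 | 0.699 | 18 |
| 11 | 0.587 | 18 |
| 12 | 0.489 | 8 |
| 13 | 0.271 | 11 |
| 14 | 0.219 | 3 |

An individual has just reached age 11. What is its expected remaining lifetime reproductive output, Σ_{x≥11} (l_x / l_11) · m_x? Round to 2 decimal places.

l_11 = 0.587. Conditional survival from age 11 to x is l_x / l_11.
  x=11: (0.587/0.587) × 18 = 18.0000
  x=12: (0.489/0.587) × 8 = 6.6644
  x=13: (0.271/0.587) × 11 = 5.0784
  x=14: (0.219/0.587) × 3 = 1.1193
Sum = 18.0000 + 6.6644 + 5.0784 + 1.1193 = 30.8620

30.86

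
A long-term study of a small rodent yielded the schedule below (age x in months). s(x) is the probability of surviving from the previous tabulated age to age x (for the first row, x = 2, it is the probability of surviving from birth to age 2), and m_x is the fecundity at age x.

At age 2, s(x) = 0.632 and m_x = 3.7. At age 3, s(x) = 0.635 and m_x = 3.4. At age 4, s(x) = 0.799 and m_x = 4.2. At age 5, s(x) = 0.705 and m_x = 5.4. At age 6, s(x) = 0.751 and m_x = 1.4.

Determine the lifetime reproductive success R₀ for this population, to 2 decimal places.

6.51

Survivorship from birth: l_x = s_2·s_3·…·s_x.
  l_2 = 0.63200
  l_3 = 0.40132
  l_4 = 0.32065
  l_5 = 0.22606
  l_6 = 0.16977
R₀ = Σ l_x m_x:
  age 2: 0.63200 × 3.7 = 2.3384
  age 3: 0.40132 × 3.4 = 1.3645
  age 4: 0.32065 × 4.2 = 1.3467
  age 5: 0.22606 × 5.4 = 1.2207
  age 6: 0.16977 × 1.4 = 0.2377
R₀ = 2.3384 + 1.3645 + 1.3467 + 1.2207 + 0.2377 = 6.5080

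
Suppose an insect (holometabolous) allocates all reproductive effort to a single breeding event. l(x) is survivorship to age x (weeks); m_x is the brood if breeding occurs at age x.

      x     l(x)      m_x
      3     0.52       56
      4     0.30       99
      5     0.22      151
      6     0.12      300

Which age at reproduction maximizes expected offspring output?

Expected offspring if breeding at age x = l(x) × m_x:
  age 3: 0.52 × 56 = 29.120
  age 4: 0.30 × 99 = 29.700
  age 5: 0.22 × 151 = 33.220
  age 6: 0.12 × 300 = 36.000
Maximum at age 6 (36.000).

6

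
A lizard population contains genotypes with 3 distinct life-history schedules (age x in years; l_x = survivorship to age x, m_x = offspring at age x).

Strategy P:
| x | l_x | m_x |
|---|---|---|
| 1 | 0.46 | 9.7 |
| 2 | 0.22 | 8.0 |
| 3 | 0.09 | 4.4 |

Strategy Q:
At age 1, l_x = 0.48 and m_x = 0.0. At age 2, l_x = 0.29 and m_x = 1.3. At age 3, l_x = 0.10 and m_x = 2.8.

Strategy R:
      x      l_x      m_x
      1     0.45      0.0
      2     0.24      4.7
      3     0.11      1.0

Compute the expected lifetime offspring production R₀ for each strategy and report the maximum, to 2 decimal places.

Strategy P: R₀ = 0.46×9.7 + 0.22×8.0 + 0.09×4.4 = 6.6180
Strategy Q: R₀ = 0.48×0.0 + 0.29×1.3 + 0.10×2.8 = 0.6570
Strategy R: R₀ = 0.45×0.0 + 0.24×4.7 + 0.11×1.0 = 1.2380
Highest R₀: strategy P with 6.6180.

6.62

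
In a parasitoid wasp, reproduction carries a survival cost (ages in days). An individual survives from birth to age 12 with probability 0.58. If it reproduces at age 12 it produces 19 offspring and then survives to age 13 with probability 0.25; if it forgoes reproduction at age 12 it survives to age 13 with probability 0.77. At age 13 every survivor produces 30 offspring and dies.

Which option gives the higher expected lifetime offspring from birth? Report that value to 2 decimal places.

breed at age 12: R₀ = 0.58 × (19 + 0.25 × 30) = 0.58 × 26.5000 = 15.3700
delay to age 13: R₀ = 0.58 × (0.77 × 30) = 0.58 × 23.1000 = 13.3980
Higher: breed at age 12 (15.3700).

15.37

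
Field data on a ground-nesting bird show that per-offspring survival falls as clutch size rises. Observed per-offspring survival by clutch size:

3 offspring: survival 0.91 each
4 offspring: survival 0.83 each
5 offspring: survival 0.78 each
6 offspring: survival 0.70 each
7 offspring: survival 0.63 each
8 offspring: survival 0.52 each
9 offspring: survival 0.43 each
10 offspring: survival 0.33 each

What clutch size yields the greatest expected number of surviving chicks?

7

Expected surviving chicks = c × s(c):
  c=3: 3 × 0.91 = 2.730
  c=4: 4 × 0.83 = 3.320
  c=5: 5 × 0.78 = 3.900
  c=6: 6 × 0.70 = 4.200
  c=7: 7 × 0.63 = 4.410
  c=8: 8 × 0.52 = 4.160
  c=9: 9 × 0.43 = 3.870
  c=10: 10 × 0.33 = 3.300
Maximum at c = 7 (4.410 surviving chicks).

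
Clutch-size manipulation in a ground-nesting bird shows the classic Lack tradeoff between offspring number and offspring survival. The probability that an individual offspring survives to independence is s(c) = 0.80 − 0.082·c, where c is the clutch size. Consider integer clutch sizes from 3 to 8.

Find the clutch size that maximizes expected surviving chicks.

5

Expected surviving chicks = c × s(c):
  c=3: 3 × 0.554 = 1.662
  c=4: 4 × 0.472 = 1.888
  c=5: 5 × 0.390 = 1.950
  c=6: 6 × 0.308 = 1.848
  c=7: 7 × 0.226 = 1.582
  c=8: 8 × 0.144 = 1.152
Maximum at c = 5 (1.950 surviving chicks).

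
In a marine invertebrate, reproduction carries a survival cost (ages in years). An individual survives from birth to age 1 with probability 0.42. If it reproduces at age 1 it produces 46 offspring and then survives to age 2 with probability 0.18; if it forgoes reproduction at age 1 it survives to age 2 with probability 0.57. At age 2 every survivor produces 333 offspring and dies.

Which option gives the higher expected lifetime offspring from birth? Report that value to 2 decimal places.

79.72

breed at age 1: R₀ = 0.42 × (46 + 0.18 × 333) = 0.42 × 105.9400 = 44.4948
delay to age 2: R₀ = 0.42 × (0.57 × 333) = 0.42 × 189.8100 = 79.7202
Higher: delay to age 2 (79.7202).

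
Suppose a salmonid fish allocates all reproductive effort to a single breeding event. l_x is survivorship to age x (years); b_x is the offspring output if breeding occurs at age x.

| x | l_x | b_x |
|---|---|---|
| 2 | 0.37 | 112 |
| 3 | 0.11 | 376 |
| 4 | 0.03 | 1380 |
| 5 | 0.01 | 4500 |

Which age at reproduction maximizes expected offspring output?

5

Expected offspring if breeding at age x = l_x × b_x:
  age 2: 0.37 × 112 = 41.440
  age 3: 0.11 × 376 = 41.360
  age 4: 0.03 × 1380 = 41.400
  age 5: 0.01 × 4500 = 45.000
Maximum at age 5 (45.000).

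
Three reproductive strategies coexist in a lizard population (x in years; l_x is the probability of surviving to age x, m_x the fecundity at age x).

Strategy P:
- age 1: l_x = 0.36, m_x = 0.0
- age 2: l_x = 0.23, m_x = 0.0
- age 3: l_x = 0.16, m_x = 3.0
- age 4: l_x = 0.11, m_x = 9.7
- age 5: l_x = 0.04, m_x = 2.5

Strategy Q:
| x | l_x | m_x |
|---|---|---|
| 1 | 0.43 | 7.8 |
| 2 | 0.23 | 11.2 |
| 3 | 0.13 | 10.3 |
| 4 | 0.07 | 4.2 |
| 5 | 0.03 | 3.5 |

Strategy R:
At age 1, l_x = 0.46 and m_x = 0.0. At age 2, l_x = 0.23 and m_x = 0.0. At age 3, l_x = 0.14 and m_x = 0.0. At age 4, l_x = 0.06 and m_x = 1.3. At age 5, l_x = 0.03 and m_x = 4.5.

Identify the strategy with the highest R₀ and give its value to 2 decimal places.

Strategy P: R₀ = 0.36×0.0 + 0.23×0.0 + 0.16×3.0 + 0.11×9.7 + 0.04×2.5 = 1.6470
Strategy Q: R₀ = 0.43×7.8 + 0.23×11.2 + 0.13×10.3 + 0.07×4.2 + 0.03×3.5 = 7.6680
Strategy R: R₀ = 0.46×0.0 + 0.23×0.0 + 0.14×0.0 + 0.06×1.3 + 0.03×4.5 = 0.2130
Highest R₀: strategy Q with 7.6680.

7.67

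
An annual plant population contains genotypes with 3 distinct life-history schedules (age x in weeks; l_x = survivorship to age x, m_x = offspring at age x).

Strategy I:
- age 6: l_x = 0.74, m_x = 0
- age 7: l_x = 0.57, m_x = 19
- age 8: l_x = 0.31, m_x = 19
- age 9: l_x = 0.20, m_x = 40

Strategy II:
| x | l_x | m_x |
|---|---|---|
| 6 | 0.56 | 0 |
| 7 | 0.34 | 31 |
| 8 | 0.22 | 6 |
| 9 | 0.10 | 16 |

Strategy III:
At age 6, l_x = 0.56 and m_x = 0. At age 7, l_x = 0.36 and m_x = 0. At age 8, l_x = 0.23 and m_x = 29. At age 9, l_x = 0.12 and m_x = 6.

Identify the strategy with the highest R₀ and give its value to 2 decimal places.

Strategy I: R₀ = 0.74×0 + 0.57×19 + 0.31×19 + 0.20×40 = 24.7200
Strategy II: R₀ = 0.56×0 + 0.34×31 + 0.22×6 + 0.10×16 = 13.4600
Strategy III: R₀ = 0.56×0 + 0.36×0 + 0.23×29 + 0.12×6 = 7.3900
Highest R₀: strategy I with 24.7200.

24.72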